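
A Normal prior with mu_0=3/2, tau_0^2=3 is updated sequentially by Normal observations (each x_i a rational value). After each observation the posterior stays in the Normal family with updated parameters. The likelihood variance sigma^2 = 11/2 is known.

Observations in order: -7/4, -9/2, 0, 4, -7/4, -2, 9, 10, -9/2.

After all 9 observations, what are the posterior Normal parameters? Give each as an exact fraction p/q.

obs 1: x=-7/4 → posterior Normal(6/17, 33/17)
obs 2: x=-9/2 → posterior Normal(-21/23, 33/23)
obs 3: x=0 → posterior Normal(-21/29, 33/29)
obs 4: x=4 → posterior Normal(3/35, 33/35)
obs 5: x=-7/4 → posterior Normal(-15/82, 33/41)
obs 6: x=-2 → posterior Normal(-39/94, 33/47)
obs 7: x=9 → posterior Normal(69/106, 33/53)
obs 8: x=10 → posterior Normal(189/118, 33/59)
obs 9: x=-9/2 → posterior Normal(27/26, 33/65)

mu_0=27/26, tau_0^2=33/65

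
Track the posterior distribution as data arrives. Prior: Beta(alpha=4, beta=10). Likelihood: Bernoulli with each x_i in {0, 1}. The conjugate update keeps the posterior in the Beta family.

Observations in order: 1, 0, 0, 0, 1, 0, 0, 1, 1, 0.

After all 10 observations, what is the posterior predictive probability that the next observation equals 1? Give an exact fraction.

1/3

obs 1: x=1 → posterior Beta(5, 10)
obs 2: x=0 → posterior Beta(5, 11)
obs 3: x=0 → posterior Beta(5, 12)
obs 4: x=0 → posterior Beta(5, 13)
obs 5: x=1 → posterior Beta(6, 13)
obs 6: x=0 → posterior Beta(6, 14)
obs 7: x=0 → posterior Beta(6, 15)
obs 8: x=1 → posterior Beta(7, 15)
obs 9: x=1 → posterior Beta(8, 15)
obs 10: x=0 → posterior Beta(8, 16)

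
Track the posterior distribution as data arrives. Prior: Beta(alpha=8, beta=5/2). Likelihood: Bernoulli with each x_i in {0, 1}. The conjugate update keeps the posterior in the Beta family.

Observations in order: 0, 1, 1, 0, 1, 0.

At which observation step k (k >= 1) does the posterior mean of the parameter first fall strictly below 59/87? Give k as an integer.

k = 6

obs 1: x=0 → posterior Beta(8, 7/2)
obs 2: x=1 → posterior Beta(9, 7/2)
obs 3: x=1 → posterior Beta(10, 7/2)
obs 4: x=0 → posterior Beta(10, 9/2)
obs 5: x=1 → posterior Beta(11, 9/2)
obs 6: x=0 → posterior Beta(11, 11/2)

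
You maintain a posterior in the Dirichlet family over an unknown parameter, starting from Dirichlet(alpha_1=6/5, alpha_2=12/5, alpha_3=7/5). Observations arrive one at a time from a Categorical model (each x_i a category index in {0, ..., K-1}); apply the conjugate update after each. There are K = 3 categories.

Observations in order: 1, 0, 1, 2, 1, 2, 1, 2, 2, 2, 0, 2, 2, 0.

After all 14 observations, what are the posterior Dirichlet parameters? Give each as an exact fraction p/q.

alpha_1=21/5, alpha_2=32/5, alpha_3=42/5

obs 1: x=1 → posterior Dirichlet(6/5, 17/5, 7/5)
obs 2: x=0 → posterior Dirichlet(11/5, 17/5, 7/5)
obs 3: x=1 → posterior Dirichlet(11/5, 22/5, 7/5)
obs 4: x=2 → posterior Dirichlet(11/5, 22/5, 12/5)
obs 5: x=1 → posterior Dirichlet(11/5, 27/5, 12/5)
obs 6: x=2 → posterior Dirichlet(11/5, 27/5, 17/5)
obs 7: x=1 → posterior Dirichlet(11/5, 32/5, 17/5)
obs 8: x=2 → posterior Dirichlet(11/5, 32/5, 22/5)
obs 9: x=2 → posterior Dirichlet(11/5, 32/5, 27/5)
obs 10: x=2 → posterior Dirichlet(11/5, 32/5, 32/5)
obs 11: x=0 → posterior Dirichlet(16/5, 32/5, 32/5)
obs 12: x=2 → posterior Dirichlet(16/5, 32/5, 37/5)
obs 13: x=2 → posterior Dirichlet(16/5, 32/5, 42/5)
obs 14: x=0 → posterior Dirichlet(21/5, 32/5, 42/5)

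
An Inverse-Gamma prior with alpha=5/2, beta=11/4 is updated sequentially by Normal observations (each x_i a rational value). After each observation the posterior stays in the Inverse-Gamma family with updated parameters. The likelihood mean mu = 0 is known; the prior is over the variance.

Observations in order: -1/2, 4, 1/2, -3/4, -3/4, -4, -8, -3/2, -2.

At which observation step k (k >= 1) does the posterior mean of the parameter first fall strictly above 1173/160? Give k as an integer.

obs 1: x=-1/2 → posterior Inverse-Gamma(3, 23/8)
obs 2: x=4 → posterior Inverse-Gamma(7/2, 87/8)
obs 3: x=1/2 → posterior Inverse-Gamma(4, 11)
obs 4: x=-3/4 → posterior Inverse-Gamma(9/2, 361/32)
obs 5: x=-3/4 → posterior Inverse-Gamma(5, 185/16)
obs 6: x=-4 → posterior Inverse-Gamma(11/2, 313/16)
obs 7: x=-8 → posterior Inverse-Gamma(6, 825/16)
obs 8: x=-3/2 → posterior Inverse-Gamma(13/2, 843/16)
obs 9: x=-2 → posterior Inverse-Gamma(7, 875/16)

k = 7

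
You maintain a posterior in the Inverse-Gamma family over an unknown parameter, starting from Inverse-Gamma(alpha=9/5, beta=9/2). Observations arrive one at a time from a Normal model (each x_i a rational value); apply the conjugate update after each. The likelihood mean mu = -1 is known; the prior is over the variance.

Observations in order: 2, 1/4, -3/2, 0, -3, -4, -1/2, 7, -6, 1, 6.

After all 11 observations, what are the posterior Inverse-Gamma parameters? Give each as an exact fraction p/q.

obs 1: x=2 → posterior Inverse-Gamma(23/10, 9)
obs 2: x=1/4 → posterior Inverse-Gamma(14/5, 313/32)
obs 3: x=-3/2 → posterior Inverse-Gamma(33/10, 317/32)
obs 4: x=0 → posterior Inverse-Gamma(19/5, 333/32)
obs 5: x=-3 → posterior Inverse-Gamma(43/10, 397/32)
obs 6: x=-4 → posterior Inverse-Gamma(24/5, 541/32)
obs 7: x=-1/2 → posterior Inverse-Gamma(53/10, 545/32)
obs 8: x=7 → posterior Inverse-Gamma(29/5, 1569/32)
obs 9: x=-6 → posterior Inverse-Gamma(63/10, 1969/32)
obs 10: x=1 → posterior Inverse-Gamma(34/5, 2033/32)
obs 11: x=6 → posterior Inverse-Gamma(73/10, 2817/32)

alpha=73/10, beta=2817/32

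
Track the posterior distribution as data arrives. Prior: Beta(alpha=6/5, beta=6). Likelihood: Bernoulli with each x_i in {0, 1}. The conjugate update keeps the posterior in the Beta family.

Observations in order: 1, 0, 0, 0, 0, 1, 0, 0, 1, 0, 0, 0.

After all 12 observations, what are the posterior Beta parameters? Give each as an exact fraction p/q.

alpha=21/5, beta=15

obs 1: x=1 → posterior Beta(11/5, 6)
obs 2: x=0 → posterior Beta(11/5, 7)
obs 3: x=0 → posterior Beta(11/5, 8)
obs 4: x=0 → posterior Beta(11/5, 9)
obs 5: x=0 → posterior Beta(11/5, 10)
obs 6: x=1 → posterior Beta(16/5, 10)
obs 7: x=0 → posterior Beta(16/5, 11)
obs 8: x=0 → posterior Beta(16/5, 12)
obs 9: x=1 → posterior Beta(21/5, 12)
obs 10: x=0 → posterior Beta(21/5, 13)
obs 11: x=0 → posterior Beta(21/5, 14)
obs 12: x=0 → posterior Beta(21/5, 15)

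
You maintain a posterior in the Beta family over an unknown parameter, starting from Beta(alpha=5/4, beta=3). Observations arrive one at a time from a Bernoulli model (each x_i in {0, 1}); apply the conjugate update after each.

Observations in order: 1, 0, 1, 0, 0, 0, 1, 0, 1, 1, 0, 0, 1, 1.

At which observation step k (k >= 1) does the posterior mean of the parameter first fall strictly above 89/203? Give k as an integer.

obs 1: x=1 → posterior Beta(9/4, 3)
obs 2: x=0 → posterior Beta(9/4, 4)
obs 3: x=1 → posterior Beta(13/4, 4)
obs 4: x=0 → posterior Beta(13/4, 5)
obs 5: x=0 → posterior Beta(13/4, 6)
obs 6: x=0 → posterior Beta(13/4, 7)
obs 7: x=1 → posterior Beta(17/4, 7)
obs 8: x=0 → posterior Beta(17/4, 8)
obs 9: x=1 → posterior Beta(21/4, 8)
obs 10: x=1 → posterior Beta(25/4, 8)
obs 11: x=0 → posterior Beta(25/4, 9)
obs 12: x=0 → posterior Beta(25/4, 10)
obs 13: x=1 → posterior Beta(29/4, 10)
obs 14: x=1 → posterior Beta(33/4, 10)

k = 3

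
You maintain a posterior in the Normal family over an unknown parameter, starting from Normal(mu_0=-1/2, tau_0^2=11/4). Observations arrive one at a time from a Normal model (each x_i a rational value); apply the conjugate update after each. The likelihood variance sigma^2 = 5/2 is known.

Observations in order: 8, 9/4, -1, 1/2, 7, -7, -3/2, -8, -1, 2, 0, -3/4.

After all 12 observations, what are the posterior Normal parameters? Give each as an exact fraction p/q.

mu_0=1/284, tau_0^2=55/284

obs 1: x=8 → posterior Normal(83/21, 55/42)
obs 2: x=9/4 → posterior Normal(431/128, 55/64)
obs 3: x=-1 → posterior Normal(9/4, 55/86)
obs 4: x=1/2 → posterior Normal(409/216, 55/108)
obs 5: x=7 → posterior Normal(717/260, 11/26)
obs 6: x=-7 → posterior Normal(409/304, 55/152)
obs 7: x=-3/2 → posterior Normal(343/348, 55/174)
obs 8: x=-8 → posterior Normal(-9/392, 55/196)
obs 9: x=-1 → posterior Normal(-53/436, 55/218)
obs 10: x=2 → posterior Normal(7/96, 11/48)
obs 11: x=0 → posterior Normal(35/524, 55/262)
obs 12: x=-3/4 → posterior Normal(1/284, 55/284)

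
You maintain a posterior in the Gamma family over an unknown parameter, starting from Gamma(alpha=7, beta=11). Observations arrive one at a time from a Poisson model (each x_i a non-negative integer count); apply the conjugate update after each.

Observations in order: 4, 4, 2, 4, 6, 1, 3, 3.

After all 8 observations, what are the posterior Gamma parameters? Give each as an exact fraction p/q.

obs 1: x=4 → posterior Gamma(11, 12)
obs 2: x=4 → posterior Gamma(15, 13)
obs 3: x=2 → posterior Gamma(17, 14)
obs 4: x=4 → posterior Gamma(21, 15)
obs 5: x=6 → posterior Gamma(27, 16)
obs 6: x=1 → posterior Gamma(28, 17)
obs 7: x=3 → posterior Gamma(31, 18)
obs 8: x=3 → posterior Gamma(34, 19)

alpha=34, beta=19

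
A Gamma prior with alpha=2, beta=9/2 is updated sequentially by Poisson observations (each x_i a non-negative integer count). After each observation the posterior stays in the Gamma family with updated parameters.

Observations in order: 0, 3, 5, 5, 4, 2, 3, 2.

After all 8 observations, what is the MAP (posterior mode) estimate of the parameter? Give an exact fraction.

2

obs 1: x=0 → posterior Gamma(2, 11/2)
obs 2: x=3 → posterior Gamma(5, 13/2)
obs 3: x=5 → posterior Gamma(10, 15/2)
obs 4: x=5 → posterior Gamma(15, 17/2)
obs 5: x=4 → posterior Gamma(19, 19/2)
obs 6: x=2 → posterior Gamma(21, 21/2)
obs 7: x=3 → posterior Gamma(24, 23/2)
obs 8: x=2 → posterior Gamma(26, 25/2)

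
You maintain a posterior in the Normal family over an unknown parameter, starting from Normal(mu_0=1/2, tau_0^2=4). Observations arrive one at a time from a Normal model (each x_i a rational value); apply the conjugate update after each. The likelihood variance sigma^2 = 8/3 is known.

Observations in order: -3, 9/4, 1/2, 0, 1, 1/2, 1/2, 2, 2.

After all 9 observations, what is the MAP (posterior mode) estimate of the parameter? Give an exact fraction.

obs 1: x=-3 → posterior Normal(-8/5, 8/5)
obs 2: x=9/4 → posterior Normal(-5/32, 1)
obs 3: x=1/2 → posterior Normal(1/44, 8/11)
obs 4: x=0 → posterior Normal(1/56, 4/7)
obs 5: x=1 → posterior Normal(13/68, 8/17)
obs 6: x=1/2 → posterior Normal(19/80, 2/5)
obs 7: x=1/2 → posterior Normal(25/92, 8/23)
obs 8: x=2 → posterior Normal(49/104, 4/13)
obs 9: x=2 → posterior Normal(73/116, 8/29)

73/116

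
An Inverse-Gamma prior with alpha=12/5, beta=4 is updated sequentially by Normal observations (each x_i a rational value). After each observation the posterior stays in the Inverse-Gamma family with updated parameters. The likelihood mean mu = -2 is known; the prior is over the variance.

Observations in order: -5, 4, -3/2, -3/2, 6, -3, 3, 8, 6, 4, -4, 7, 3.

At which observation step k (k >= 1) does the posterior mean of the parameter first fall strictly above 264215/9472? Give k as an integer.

obs 1: x=-5 → posterior Inverse-Gamma(29/10, 17/2)
obs 2: x=4 → posterior Inverse-Gamma(17/5, 53/2)
obs 3: x=-3/2 → posterior Inverse-Gamma(39/10, 213/8)
obs 4: x=-3/2 → posterior Inverse-Gamma(22/5, 107/4)
obs 5: x=6 → posterior Inverse-Gamma(49/10, 235/4)
obs 6: x=-3 → posterior Inverse-Gamma(27/5, 237/4)
obs 7: x=3 → posterior Inverse-Gamma(59/10, 287/4)
obs 8: x=8 → posterior Inverse-Gamma(32/5, 487/4)
obs 9: x=6 → posterior Inverse-Gamma(69/10, 615/4)
obs 10: x=4 → posterior Inverse-Gamma(37/5, 687/4)
obs 11: x=-4 → posterior Inverse-Gamma(79/10, 695/4)
obs 12: x=7 → posterior Inverse-Gamma(42/5, 857/4)
obs 13: x=3 → posterior Inverse-Gamma(89/10, 907/4)

k = 12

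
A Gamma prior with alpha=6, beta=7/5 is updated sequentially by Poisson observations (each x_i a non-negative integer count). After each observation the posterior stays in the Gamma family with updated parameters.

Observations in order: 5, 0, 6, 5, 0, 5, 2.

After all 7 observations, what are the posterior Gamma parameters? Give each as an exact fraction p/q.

alpha=29, beta=42/5

obs 1: x=5 → posterior Gamma(11, 12/5)
obs 2: x=0 → posterior Gamma(11, 17/5)
obs 3: x=6 → posterior Gamma(17, 22/5)
obs 4: x=5 → posterior Gamma(22, 27/5)
obs 5: x=0 → posterior Gamma(22, 32/5)
obs 6: x=5 → posterior Gamma(27, 37/5)
obs 7: x=2 → posterior Gamma(29, 42/5)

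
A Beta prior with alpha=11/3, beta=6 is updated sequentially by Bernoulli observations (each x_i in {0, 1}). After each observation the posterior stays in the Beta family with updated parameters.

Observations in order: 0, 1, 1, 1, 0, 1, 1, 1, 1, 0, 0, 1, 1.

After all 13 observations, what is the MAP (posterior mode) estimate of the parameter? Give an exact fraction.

obs 1: x=0 → posterior Beta(11/3, 7)
obs 2: x=1 → posterior Beta(14/3, 7)
obs 3: x=1 → posterior Beta(17/3, 7)
obs 4: x=1 → posterior Beta(20/3, 7)
obs 5: x=0 → posterior Beta(20/3, 8)
obs 6: x=1 → posterior Beta(23/3, 8)
obs 7: x=1 → posterior Beta(26/3, 8)
obs 8: x=1 → posterior Beta(29/3, 8)
obs 9: x=1 → posterior Beta(32/3, 8)
obs 10: x=0 → posterior Beta(32/3, 9)
obs 11: x=0 → posterior Beta(32/3, 10)
obs 12: x=1 → posterior Beta(35/3, 10)
obs 13: x=1 → posterior Beta(38/3, 10)

35/62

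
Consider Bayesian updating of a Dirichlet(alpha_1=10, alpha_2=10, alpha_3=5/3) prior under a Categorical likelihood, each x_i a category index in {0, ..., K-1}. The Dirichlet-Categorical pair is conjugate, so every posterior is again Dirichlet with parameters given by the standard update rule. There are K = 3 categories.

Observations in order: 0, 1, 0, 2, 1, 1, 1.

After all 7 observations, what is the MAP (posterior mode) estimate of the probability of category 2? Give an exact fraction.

obs 1: x=0 → posterior Dirichlet(11, 10, 5/3)
obs 2: x=1 → posterior Dirichlet(11, 11, 5/3)
obs 3: x=0 → posterior Dirichlet(12, 11, 5/3)
obs 4: x=2 → posterior Dirichlet(12, 11, 8/3)
obs 5: x=1 → posterior Dirichlet(12, 12, 8/3)
obs 6: x=1 → posterior Dirichlet(12, 13, 8/3)
obs 7: x=1 → posterior Dirichlet(12, 14, 8/3)

5/77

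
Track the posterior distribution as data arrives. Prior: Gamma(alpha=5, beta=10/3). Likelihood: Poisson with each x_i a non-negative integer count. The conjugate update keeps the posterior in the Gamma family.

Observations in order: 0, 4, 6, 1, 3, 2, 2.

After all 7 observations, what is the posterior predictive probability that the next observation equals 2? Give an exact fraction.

obs 1: x=0 → posterior Gamma(5, 13/3)
obs 2: x=4 → posterior Gamma(9, 16/3)
obs 3: x=6 → posterior Gamma(15, 19/3)
obs 4: x=1 → posterior Gamma(16, 22/3)
obs 5: x=3 → posterior Gamma(19, 25/3)
obs 6: x=2 → posterior Gamma(21, 28/3)
obs 7: x=2 → posterior Gamma(23, 31/3)

12428266530954603044030147755707437811/48407531276245106983191508343540678656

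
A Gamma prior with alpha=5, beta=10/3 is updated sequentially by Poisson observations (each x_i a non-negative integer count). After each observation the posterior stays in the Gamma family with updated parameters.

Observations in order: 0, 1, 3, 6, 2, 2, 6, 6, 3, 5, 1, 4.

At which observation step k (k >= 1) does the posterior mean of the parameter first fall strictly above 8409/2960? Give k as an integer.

obs 1: x=0 → posterior Gamma(5, 13/3)
obs 2: x=1 → posterior Gamma(6, 16/3)
obs 3: x=3 → posterior Gamma(9, 19/3)
obs 4: x=6 → posterior Gamma(15, 22/3)
obs 5: x=2 → posterior Gamma(17, 25/3)
obs 6: x=2 → posterior Gamma(19, 28/3)
obs 7: x=6 → posterior Gamma(25, 31/3)
obs 8: x=6 → posterior Gamma(31, 34/3)
obs 9: x=3 → posterior Gamma(34, 37/3)
obs 10: x=5 → posterior Gamma(39, 40/3)
obs 11: x=1 → posterior Gamma(40, 43/3)
obs 12: x=4 → posterior Gamma(44, 46/3)

k = 10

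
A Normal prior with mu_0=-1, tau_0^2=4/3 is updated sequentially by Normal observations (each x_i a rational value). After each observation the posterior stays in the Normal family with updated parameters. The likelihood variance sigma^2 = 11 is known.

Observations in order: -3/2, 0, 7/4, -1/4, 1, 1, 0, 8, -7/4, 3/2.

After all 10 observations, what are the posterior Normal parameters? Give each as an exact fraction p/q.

mu_0=6/73, tau_0^2=44/73

obs 1: x=-3/2 → posterior Normal(-39/37, 44/37)
obs 2: x=0 → posterior Normal(-39/41, 44/41)
obs 3: x=7/4 → posterior Normal(-32/45, 44/45)
obs 4: x=-1/4 → posterior Normal(-33/49, 44/49)
obs 5: x=1 → posterior Normal(-29/53, 44/53)
obs 6: x=1 → posterior Normal(-25/57, 44/57)
obs 7: x=0 → posterior Normal(-25/61, 44/61)
obs 8: x=8 → posterior Normal(7/65, 44/65)
obs 9: x=-7/4 → posterior Normal(0, 44/69)
obs 10: x=3/2 → posterior Normal(6/73, 44/73)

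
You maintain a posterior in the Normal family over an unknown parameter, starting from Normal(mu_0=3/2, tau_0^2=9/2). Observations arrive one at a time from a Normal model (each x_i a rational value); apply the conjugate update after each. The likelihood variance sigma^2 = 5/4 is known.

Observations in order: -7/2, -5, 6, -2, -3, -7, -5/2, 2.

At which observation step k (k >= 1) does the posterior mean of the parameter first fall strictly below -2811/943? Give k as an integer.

obs 1: x=-7/2 → posterior Normal(-111/46, 45/46)
obs 2: x=-5 → posterior Normal(-291/82, 45/82)
obs 3: x=6 → posterior Normal(-75/118, 45/118)
obs 4: x=-2 → posterior Normal(-21/22, 45/154)
obs 5: x=-3 → posterior Normal(-51/38, 9/38)
obs 6: x=-7 → posterior Normal(-507/226, 45/226)
obs 7: x=-5/2 → posterior Normal(-597/262, 45/262)
obs 8: x=2 → posterior Normal(-525/298, 45/298)

k = 2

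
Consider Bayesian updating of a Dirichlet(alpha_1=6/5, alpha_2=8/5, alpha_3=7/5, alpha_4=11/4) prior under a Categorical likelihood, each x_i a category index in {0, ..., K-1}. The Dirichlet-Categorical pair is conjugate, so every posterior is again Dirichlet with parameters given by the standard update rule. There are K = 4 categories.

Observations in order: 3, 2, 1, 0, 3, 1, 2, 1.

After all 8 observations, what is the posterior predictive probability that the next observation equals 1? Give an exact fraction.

obs 1: x=3 → posterior Dirichlet(6/5, 8/5, 7/5, 15/4)
obs 2: x=2 → posterior Dirichlet(6/5, 8/5, 12/5, 15/4)
obs 3: x=1 → posterior Dirichlet(6/5, 13/5, 12/5, 15/4)
obs 4: x=0 → posterior Dirichlet(11/5, 13/5, 12/5, 15/4)
obs 5: x=3 → posterior Dirichlet(11/5, 13/5, 12/5, 19/4)
obs 6: x=1 → posterior Dirichlet(11/5, 18/5, 12/5, 19/4)
obs 7: x=2 → posterior Dirichlet(11/5, 18/5, 17/5, 19/4)
obs 8: x=1 → posterior Dirichlet(11/5, 23/5, 17/5, 19/4)

4/13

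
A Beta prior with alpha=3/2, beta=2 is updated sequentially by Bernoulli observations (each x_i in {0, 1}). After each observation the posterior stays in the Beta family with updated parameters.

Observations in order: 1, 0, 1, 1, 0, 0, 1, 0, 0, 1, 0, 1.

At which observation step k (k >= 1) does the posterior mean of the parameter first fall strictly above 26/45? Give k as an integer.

k = 4

obs 1: x=1 → posterior Beta(5/2, 2)
obs 2: x=0 → posterior Beta(5/2, 3)
obs 3: x=1 → posterior Beta(7/2, 3)
obs 4: x=1 → posterior Beta(9/2, 3)
obs 5: x=0 → posterior Beta(9/2, 4)
obs 6: x=0 → posterior Beta(9/2, 5)
obs 7: x=1 → posterior Beta(11/2, 5)
obs 8: x=0 → posterior Beta(11/2, 6)
obs 9: x=0 → posterior Beta(11/2, 7)
obs 10: x=1 → posterior Beta(13/2, 7)
obs 11: x=0 → posterior Beta(13/2, 8)
obs 12: x=1 → posterior Beta(15/2, 8)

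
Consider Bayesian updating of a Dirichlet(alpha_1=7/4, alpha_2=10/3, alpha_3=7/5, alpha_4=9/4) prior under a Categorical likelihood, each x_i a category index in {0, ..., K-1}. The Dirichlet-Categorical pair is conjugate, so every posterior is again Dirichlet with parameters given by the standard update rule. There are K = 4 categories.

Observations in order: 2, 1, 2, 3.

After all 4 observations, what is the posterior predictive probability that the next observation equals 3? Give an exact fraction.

195/764

obs 1: x=2 → posterior Dirichlet(7/4, 10/3, 12/5, 9/4)
obs 2: x=1 → posterior Dirichlet(7/4, 13/3, 12/5, 9/4)
obs 3: x=2 → posterior Dirichlet(7/4, 13/3, 17/5, 9/4)
obs 4: x=3 → posterior Dirichlet(7/4, 13/3, 17/5, 13/4)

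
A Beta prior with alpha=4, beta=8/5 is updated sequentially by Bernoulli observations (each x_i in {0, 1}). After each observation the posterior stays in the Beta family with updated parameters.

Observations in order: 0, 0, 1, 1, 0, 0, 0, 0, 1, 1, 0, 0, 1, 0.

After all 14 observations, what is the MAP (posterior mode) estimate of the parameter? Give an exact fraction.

5/11

obs 1: x=0 → posterior Beta(4, 13/5)
obs 2: x=0 → posterior Beta(4, 18/5)
obs 3: x=1 → posterior Beta(5, 18/5)
obs 4: x=1 → posterior Beta(6, 18/5)
obs 5: x=0 → posterior Beta(6, 23/5)
obs 6: x=0 → posterior Beta(6, 28/5)
obs 7: x=0 → posterior Beta(6, 33/5)
obs 8: x=0 → posterior Beta(6, 38/5)
obs 9: x=1 → posterior Beta(7, 38/5)
obs 10: x=1 → posterior Beta(8, 38/5)
obs 11: x=0 → posterior Beta(8, 43/5)
obs 12: x=0 → posterior Beta(8, 48/5)
obs 13: x=1 → posterior Beta(9, 48/5)
obs 14: x=0 → posterior Beta(9, 53/5)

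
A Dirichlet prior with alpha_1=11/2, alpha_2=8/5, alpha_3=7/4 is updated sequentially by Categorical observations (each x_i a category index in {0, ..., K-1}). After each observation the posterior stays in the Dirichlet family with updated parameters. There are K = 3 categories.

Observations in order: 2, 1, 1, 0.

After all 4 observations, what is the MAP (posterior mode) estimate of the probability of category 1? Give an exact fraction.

52/197

obs 1: x=2 → posterior Dirichlet(11/2, 8/5, 11/4)
obs 2: x=1 → posterior Dirichlet(11/2, 13/5, 11/4)
obs 3: x=1 → posterior Dirichlet(11/2, 18/5, 11/4)
obs 4: x=0 → posterior Dirichlet(13/2, 18/5, 11/4)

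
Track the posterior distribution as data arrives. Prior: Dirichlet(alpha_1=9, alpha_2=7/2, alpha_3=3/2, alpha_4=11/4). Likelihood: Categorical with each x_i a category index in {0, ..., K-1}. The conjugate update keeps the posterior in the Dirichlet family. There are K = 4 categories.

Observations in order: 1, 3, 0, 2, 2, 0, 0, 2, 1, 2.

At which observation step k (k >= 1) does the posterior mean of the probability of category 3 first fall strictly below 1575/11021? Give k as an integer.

k = 10

obs 1: x=1 → posterior Dirichlet(9, 9/2, 3/2, 11/4)
obs 2: x=3 → posterior Dirichlet(9, 9/2, 3/2, 15/4)
obs 3: x=0 → posterior Dirichlet(10, 9/2, 3/2, 15/4)
obs 4: x=2 → posterior Dirichlet(10, 9/2, 5/2, 15/4)
obs 5: x=2 → posterior Dirichlet(10, 9/2, 7/2, 15/4)
obs 6: x=0 → posterior Dirichlet(11, 9/2, 7/2, 15/4)
obs 7: x=0 → posterior Dirichlet(12, 9/2, 7/2, 15/4)
obs 8: x=2 → posterior Dirichlet(12, 9/2, 9/2, 15/4)
obs 9: x=1 → posterior Dirichlet(12, 11/2, 9/2, 15/4)
obs 10: x=2 → posterior Dirichlet(12, 11/2, 11/2, 15/4)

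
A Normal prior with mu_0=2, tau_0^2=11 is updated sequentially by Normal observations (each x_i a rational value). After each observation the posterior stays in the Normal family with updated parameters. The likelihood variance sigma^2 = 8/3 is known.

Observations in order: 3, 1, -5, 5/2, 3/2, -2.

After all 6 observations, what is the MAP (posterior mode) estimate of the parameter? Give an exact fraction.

obs 1: x=3 → posterior Normal(115/41, 88/41)
obs 2: x=1 → posterior Normal(2, 44/37)
obs 3: x=-5 → posterior Normal(-17/107, 88/107)
obs 4: x=5/2 → posterior Normal(131/280, 22/35)
obs 5: x=3/2 → posterior Normal(115/173, 88/173)
obs 6: x=-2 → posterior Normal(49/206, 44/103)

49/206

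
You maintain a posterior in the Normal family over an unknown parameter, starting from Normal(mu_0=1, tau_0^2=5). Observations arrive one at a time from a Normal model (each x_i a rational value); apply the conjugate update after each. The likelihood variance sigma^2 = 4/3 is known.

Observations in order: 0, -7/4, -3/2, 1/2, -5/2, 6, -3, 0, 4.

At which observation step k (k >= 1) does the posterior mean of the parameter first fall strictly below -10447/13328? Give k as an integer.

obs 1: x=0 → posterior Normal(4/19, 20/19)
obs 2: x=-7/4 → posterior Normal(-89/136, 10/17)
obs 3: x=-3/2 → posterior Normal(-179/196, 20/49)
obs 4: x=1/2 → posterior Normal(-149/256, 5/16)
obs 5: x=-5/2 → posterior Normal(-299/316, 20/79)
obs 6: x=6 → posterior Normal(61/376, 10/47)
obs 7: x=-3 → posterior Normal(-119/436, 20/109)
obs 8: x=0 → posterior Normal(-119/496, 5/31)
obs 9: x=4 → posterior Normal(121/556, 20/139)

k = 3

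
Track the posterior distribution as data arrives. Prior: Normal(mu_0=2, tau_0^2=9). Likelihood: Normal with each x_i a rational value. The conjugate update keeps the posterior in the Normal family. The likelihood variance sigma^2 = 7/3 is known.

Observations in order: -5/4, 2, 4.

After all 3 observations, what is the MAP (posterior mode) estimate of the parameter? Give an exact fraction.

569/352

obs 1: x=-5/4 → posterior Normal(-79/136, 63/34)
obs 2: x=2 → posterior Normal(137/244, 63/61)
obs 3: x=4 → posterior Normal(569/352, 63/88)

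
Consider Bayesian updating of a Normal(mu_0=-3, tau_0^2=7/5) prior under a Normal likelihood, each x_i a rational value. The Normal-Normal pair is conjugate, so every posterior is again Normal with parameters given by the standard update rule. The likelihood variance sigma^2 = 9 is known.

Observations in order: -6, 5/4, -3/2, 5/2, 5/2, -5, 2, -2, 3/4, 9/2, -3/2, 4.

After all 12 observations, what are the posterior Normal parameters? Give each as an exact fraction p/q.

mu_0=-83/86, tau_0^2=21/43

obs 1: x=-6 → posterior Normal(-177/52, 63/52)
obs 2: x=5/4 → posterior Normal(-673/236, 63/59)
obs 3: x=-3/2 → posterior Normal(-65/24, 21/22)
obs 4: x=5/2 → posterior Normal(-645/292, 63/73)
obs 5: x=5/2 → posterior Normal(-115/64, 63/80)
obs 6: x=-5 → posterior Normal(-715/348, 21/29)
obs 7: x=2 → posterior Normal(-659/376, 63/94)
obs 8: x=-2 → posterior Normal(-715/404, 63/101)
obs 9: x=3/4 → posterior Normal(-347/216, 7/12)
obs 10: x=9/2 → posterior Normal(-142/115, 63/115)
obs 11: x=-3/2 → posterior Normal(-5/4, 63/122)
obs 12: x=4 → posterior Normal(-83/86, 21/43)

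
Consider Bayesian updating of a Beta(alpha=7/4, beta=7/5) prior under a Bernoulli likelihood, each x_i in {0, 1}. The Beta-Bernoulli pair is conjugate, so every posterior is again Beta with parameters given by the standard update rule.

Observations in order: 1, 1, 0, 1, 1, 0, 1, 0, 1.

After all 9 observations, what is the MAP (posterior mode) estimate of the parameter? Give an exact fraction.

135/203

obs 1: x=1 → posterior Beta(11/4, 7/5)
obs 2: x=1 → posterior Beta(15/4, 7/5)
obs 3: x=0 → posterior Beta(15/4, 12/5)
obs 4: x=1 → posterior Beta(19/4, 12/5)
obs 5: x=1 → posterior Beta(23/4, 12/5)
obs 6: x=0 → posterior Beta(23/4, 17/5)
obs 7: x=1 → posterior Beta(27/4, 17/5)
obs 8: x=0 → posterior Beta(27/4, 22/5)
obs 9: x=1 → posterior Beta(31/4, 22/5)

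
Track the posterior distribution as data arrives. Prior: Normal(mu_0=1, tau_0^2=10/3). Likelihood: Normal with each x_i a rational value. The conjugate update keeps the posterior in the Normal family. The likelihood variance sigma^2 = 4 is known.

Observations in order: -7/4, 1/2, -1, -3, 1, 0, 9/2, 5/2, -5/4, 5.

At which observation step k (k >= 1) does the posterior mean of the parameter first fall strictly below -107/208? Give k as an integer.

obs 1: x=-7/4 → posterior Normal(-1/4, 20/11)
obs 2: x=1/2 → posterior Normal(-1/64, 5/4)
obs 3: x=-1 → posterior Normal(-1/4, 20/21)
obs 4: x=-3 → posterior Normal(-81/104, 10/13)
obs 5: x=1 → posterior Normal(-61/124, 20/31)
obs 6: x=0 → posterior Normal(-61/144, 5/9)
obs 7: x=9/2 → posterior Normal(29/164, 20/41)
obs 8: x=5/2 → posterior Normal(79/184, 10/23)
obs 9: x=-5/4 → posterior Normal(9/34, 20/51)
obs 10: x=5 → posterior Normal(11/16, 5/14)

k = 4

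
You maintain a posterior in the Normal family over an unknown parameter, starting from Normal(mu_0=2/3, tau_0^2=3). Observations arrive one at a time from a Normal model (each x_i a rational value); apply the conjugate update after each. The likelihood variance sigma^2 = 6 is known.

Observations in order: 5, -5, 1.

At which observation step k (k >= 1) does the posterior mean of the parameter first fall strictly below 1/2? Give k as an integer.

k = 2

obs 1: x=5 → posterior Normal(19/9, 2)
obs 2: x=-5 → posterior Normal(1/3, 3/2)
obs 3: x=1 → posterior Normal(7/15, 6/5)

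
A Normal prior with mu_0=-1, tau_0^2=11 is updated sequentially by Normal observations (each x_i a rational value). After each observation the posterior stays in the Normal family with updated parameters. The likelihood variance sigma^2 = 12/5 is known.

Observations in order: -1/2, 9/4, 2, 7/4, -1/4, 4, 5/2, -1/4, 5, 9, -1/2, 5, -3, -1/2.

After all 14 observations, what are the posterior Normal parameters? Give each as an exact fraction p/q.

obs 1: x=-1/2 → posterior Normal(-79/134, 132/67)
obs 2: x=9/4 → posterior Normal(337/488, 66/61)
obs 3: x=2 → posterior Normal(259/236, 44/59)
obs 4: x=7/4 → posterior Normal(581/464, 33/58)
obs 5: x=-1/4 → posterior Normal(27/28, 132/287)
obs 6: x=4 → posterior Normal(1987/1368, 22/57)
obs 7: x=5/2 → posterior Normal(2537/1588, 132/397)
obs 8: x=-1/4 → posterior Normal(1241/904, 33/113)
obs 9: x=5 → posterior Normal(597/338, 44/169)
obs 10: x=9 → posterior Normal(2781/1124, 66/281)
obs 11: x=-1/2 → posterior Normal(1363/617, 132/617)
obs 12: x=5 → posterior Normal(39/16, 11/56)
obs 13: x=-3 → posterior Normal(1473/727, 132/727)
obs 14: x=-1/2 → posterior Normal(2891/1564, 66/391)

mu_0=2891/1564, tau_0^2=66/391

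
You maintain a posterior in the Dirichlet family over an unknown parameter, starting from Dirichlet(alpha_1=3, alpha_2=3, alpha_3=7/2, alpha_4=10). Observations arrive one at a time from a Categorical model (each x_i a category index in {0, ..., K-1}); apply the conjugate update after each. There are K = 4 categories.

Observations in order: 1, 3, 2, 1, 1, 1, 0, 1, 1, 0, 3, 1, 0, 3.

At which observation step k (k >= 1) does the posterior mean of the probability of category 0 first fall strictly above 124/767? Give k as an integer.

obs 1: x=1 → posterior Dirichlet(3, 4, 7/2, 10)
obs 2: x=3 → posterior Dirichlet(3, 4, 7/2, 11)
obs 3: x=2 → posterior Dirichlet(3, 4, 9/2, 11)
obs 4: x=1 → posterior Dirichlet(3, 5, 9/2, 11)
obs 5: x=1 → posterior Dirichlet(3, 6, 9/2, 11)
obs 6: x=1 → posterior Dirichlet(3, 7, 9/2, 11)
obs 7: x=0 → posterior Dirichlet(4, 7, 9/2, 11)
obs 8: x=1 → posterior Dirichlet(4, 8, 9/2, 11)
obs 9: x=1 → posterior Dirichlet(4, 9, 9/2, 11)
obs 10: x=0 → posterior Dirichlet(5, 9, 9/2, 11)
obs 11: x=3 → posterior Dirichlet(5, 9, 9/2, 12)
obs 12: x=1 → posterior Dirichlet(5, 10, 9/2, 12)
obs 13: x=0 → posterior Dirichlet(6, 10, 9/2, 12)
obs 14: x=3 → posterior Dirichlet(6, 10, 9/2, 13)

k = 10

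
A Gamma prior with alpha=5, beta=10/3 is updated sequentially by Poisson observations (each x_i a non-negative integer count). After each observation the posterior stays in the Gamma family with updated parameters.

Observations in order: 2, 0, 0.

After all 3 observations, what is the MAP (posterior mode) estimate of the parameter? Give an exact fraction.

18/19

obs 1: x=2 → posterior Gamma(7, 13/3)
obs 2: x=0 → posterior Gamma(7, 16/3)
obs 3: x=0 → posterior Gamma(7, 19/3)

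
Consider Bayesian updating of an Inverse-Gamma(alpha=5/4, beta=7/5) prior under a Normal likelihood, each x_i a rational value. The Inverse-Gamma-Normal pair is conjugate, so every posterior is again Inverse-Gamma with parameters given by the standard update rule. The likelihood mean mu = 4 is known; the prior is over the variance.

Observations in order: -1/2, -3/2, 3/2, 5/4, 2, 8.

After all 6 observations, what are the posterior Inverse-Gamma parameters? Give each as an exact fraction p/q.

alpha=17/4, beta=6969/160

obs 1: x=-1/2 → posterior Inverse-Gamma(7/4, 461/40)
obs 2: x=-3/2 → posterior Inverse-Gamma(9/4, 533/20)
obs 3: x=3/2 → posterior Inverse-Gamma(11/4, 1191/40)
obs 4: x=5/4 → posterior Inverse-Gamma(13/4, 5369/160)
obs 5: x=2 → posterior Inverse-Gamma(15/4, 5689/160)
obs 6: x=8 → posterior Inverse-Gamma(17/4, 6969/160)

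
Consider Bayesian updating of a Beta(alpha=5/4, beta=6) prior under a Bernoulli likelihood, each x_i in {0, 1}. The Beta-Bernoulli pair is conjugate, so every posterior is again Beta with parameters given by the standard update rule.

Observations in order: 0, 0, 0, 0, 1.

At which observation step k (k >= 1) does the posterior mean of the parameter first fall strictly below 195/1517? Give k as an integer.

k = 3

obs 1: x=0 → posterior Beta(5/4, 7)
obs 2: x=0 → posterior Beta(5/4, 8)
obs 3: x=0 → posterior Beta(5/4, 9)
obs 4: x=0 → posterior Beta(5/4, 10)
obs 5: x=1 → posterior Beta(9/4, 10)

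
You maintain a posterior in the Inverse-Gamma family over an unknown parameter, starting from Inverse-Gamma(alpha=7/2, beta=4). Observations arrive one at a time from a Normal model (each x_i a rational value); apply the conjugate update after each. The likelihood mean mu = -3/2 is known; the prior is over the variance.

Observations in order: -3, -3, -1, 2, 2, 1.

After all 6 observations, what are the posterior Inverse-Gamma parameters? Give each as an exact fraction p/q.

alpha=13/2, beta=87/4

obs 1: x=-3 → posterior Inverse-Gamma(4, 41/8)
obs 2: x=-3 → posterior Inverse-Gamma(9/2, 25/4)
obs 3: x=-1 → posterior Inverse-Gamma(5, 51/8)
obs 4: x=2 → posterior Inverse-Gamma(11/2, 25/2)
obs 5: x=2 → posterior Inverse-Gamma(6, 149/8)
obs 6: x=1 → posterior Inverse-Gamma(13/2, 87/4)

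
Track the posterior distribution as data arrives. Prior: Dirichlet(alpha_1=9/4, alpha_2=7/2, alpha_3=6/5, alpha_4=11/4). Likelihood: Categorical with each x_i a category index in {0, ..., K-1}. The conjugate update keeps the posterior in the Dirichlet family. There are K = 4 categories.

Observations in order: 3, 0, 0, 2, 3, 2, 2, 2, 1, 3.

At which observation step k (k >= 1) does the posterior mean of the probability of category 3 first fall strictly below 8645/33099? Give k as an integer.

k = 9

obs 1: x=3 → posterior Dirichlet(9/4, 7/2, 6/5, 15/4)
obs 2: x=0 → posterior Dirichlet(13/4, 7/2, 6/5, 15/4)
obs 3: x=0 → posterior Dirichlet(17/4, 7/2, 6/5, 15/4)
obs 4: x=2 → posterior Dirichlet(17/4, 7/2, 11/5, 15/4)
obs 5: x=3 → posterior Dirichlet(17/4, 7/2, 11/5, 19/4)
obs 6: x=2 → posterior Dirichlet(17/4, 7/2, 16/5, 19/4)
obs 7: x=2 → posterior Dirichlet(17/4, 7/2, 21/5, 19/4)
obs 8: x=2 → posterior Dirichlet(17/4, 7/2, 26/5, 19/4)
obs 9: x=1 → posterior Dirichlet(17/4, 9/2, 26/5, 19/4)
obs 10: x=3 → posterior Dirichlet(17/4, 9/2, 26/5, 23/4)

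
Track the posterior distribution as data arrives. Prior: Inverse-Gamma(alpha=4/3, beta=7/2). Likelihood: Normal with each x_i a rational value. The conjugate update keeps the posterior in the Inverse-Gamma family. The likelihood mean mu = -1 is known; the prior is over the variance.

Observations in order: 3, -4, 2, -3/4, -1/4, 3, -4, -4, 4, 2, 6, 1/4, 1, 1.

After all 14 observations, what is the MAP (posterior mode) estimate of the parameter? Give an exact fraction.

obs 1: x=3 → posterior Inverse-Gamma(11/6, 23/2)
obs 2: x=-4 → posterior Inverse-Gamma(7/3, 16)
obs 3: x=2 → posterior Inverse-Gamma(17/6, 41/2)
obs 4: x=-3/4 → posterior Inverse-Gamma(10/3, 657/32)
obs 5: x=-1/4 → posterior Inverse-Gamma(23/6, 333/16)
obs 6: x=3 → posterior Inverse-Gamma(13/3, 461/16)
obs 7: x=-4 → posterior Inverse-Gamma(29/6, 533/16)
obs 8: x=-4 → posterior Inverse-Gamma(16/3, 605/16)
obs 9: x=4 → posterior Inverse-Gamma(35/6, 805/16)
obs 10: x=2 → posterior Inverse-Gamma(19/3, 877/16)
obs 11: x=6 → posterior Inverse-Gamma(41/6, 1269/16)
obs 12: x=1/4 → posterior Inverse-Gamma(22/3, 2563/32)
obs 13: x=1 → posterior Inverse-Gamma(47/6, 2627/32)
obs 14: x=1 → posterior Inverse-Gamma(25/3, 2691/32)

8073/896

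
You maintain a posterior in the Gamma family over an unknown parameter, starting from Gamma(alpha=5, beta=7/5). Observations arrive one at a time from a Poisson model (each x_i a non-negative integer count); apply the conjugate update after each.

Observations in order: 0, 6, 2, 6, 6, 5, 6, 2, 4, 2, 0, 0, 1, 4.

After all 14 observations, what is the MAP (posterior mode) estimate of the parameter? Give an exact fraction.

240/77

obs 1: x=0 → posterior Gamma(5, 12/5)
obs 2: x=6 → posterior Gamma(11, 17/5)
obs 3: x=2 → posterior Gamma(13, 22/5)
obs 4: x=6 → posterior Gamma(19, 27/5)
obs 5: x=6 → posterior Gamma(25, 32/5)
obs 6: x=5 → posterior Gamma(30, 37/5)
obs 7: x=6 → posterior Gamma(36, 42/5)
obs 8: x=2 → posterior Gamma(38, 47/5)
obs 9: x=4 → posterior Gamma(42, 52/5)
obs 10: x=2 → posterior Gamma(44, 57/5)
obs 11: x=0 → posterior Gamma(44, 62/5)
obs 12: x=0 → posterior Gamma(44, 67/5)
obs 13: x=1 → posterior Gamma(45, 72/5)
obs 14: x=4 → posterior Gamma(49, 77/5)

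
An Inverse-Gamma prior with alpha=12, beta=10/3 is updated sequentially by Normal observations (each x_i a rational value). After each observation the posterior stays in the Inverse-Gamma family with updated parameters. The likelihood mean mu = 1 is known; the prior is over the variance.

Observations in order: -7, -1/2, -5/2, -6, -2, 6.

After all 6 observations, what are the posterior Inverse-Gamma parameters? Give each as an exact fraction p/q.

alpha=15, beta=1009/12

obs 1: x=-7 → posterior Inverse-Gamma(25/2, 106/3)
obs 2: x=-1/2 → posterior Inverse-Gamma(13, 875/24)
obs 3: x=-5/2 → posterior Inverse-Gamma(27/2, 511/12)
obs 4: x=-6 → posterior Inverse-Gamma(14, 805/12)
obs 5: x=-2 → posterior Inverse-Gamma(29/2, 859/12)
obs 6: x=6 → posterior Inverse-Gamma(15, 1009/12)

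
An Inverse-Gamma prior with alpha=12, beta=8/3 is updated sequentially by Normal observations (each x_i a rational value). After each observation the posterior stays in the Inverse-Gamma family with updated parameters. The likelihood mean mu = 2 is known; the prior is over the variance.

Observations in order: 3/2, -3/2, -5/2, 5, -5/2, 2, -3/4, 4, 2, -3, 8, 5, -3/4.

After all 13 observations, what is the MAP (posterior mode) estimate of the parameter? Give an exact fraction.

3755/936

obs 1: x=3/2 → posterior Inverse-Gamma(25/2, 67/24)
obs 2: x=-3/2 → posterior Inverse-Gamma(13, 107/12)
obs 3: x=-5/2 → posterior Inverse-Gamma(27/2, 457/24)
obs 4: x=5 → posterior Inverse-Gamma(14, 565/24)
obs 5: x=-5/2 → posterior Inverse-Gamma(29/2, 101/3)
obs 6: x=2 → posterior Inverse-Gamma(15, 101/3)
obs 7: x=-3/4 → posterior Inverse-Gamma(31/2, 3595/96)
obs 8: x=4 → posterior Inverse-Gamma(16, 3787/96)
obs 9: x=2 → posterior Inverse-Gamma(33/2, 3787/96)
obs 10: x=-3 → posterior Inverse-Gamma(17, 4987/96)
obs 11: x=8 → posterior Inverse-Gamma(35/2, 6715/96)
obs 12: x=5 → posterior Inverse-Gamma(18, 7147/96)
obs 13: x=-3/4 → posterior Inverse-Gamma(37/2, 3755/48)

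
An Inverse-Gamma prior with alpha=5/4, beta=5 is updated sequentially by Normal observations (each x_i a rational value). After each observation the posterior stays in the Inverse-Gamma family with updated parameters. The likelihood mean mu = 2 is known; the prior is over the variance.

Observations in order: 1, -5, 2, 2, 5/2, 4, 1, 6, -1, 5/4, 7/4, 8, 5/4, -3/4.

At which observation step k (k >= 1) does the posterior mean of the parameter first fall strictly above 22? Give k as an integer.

k = 2

obs 1: x=1 → posterior Inverse-Gamma(7/4, 11/2)
obs 2: x=-5 → posterior Inverse-Gamma(9/4, 30)
obs 3: x=2 → posterior Inverse-Gamma(11/4, 30)
obs 4: x=2 → posterior Inverse-Gamma(13/4, 30)
obs 5: x=5/2 → posterior Inverse-Gamma(15/4, 241/8)
obs 6: x=4 → posterior Inverse-Gamma(17/4, 257/8)
obs 7: x=1 → posterior Inverse-Gamma(19/4, 261/8)
obs 8: x=6 → posterior Inverse-Gamma(21/4, 325/8)
obs 9: x=-1 → posterior Inverse-Gamma(23/4, 361/8)
obs 10: x=5/4 → posterior Inverse-Gamma(25/4, 1453/32)
obs 11: x=7/4 → posterior Inverse-Gamma(27/4, 727/16)
obs 12: x=8 → posterior Inverse-Gamma(29/4, 1015/16)
obs 13: x=5/4 → posterior Inverse-Gamma(31/4, 2039/32)
obs 14: x=-3/4 → posterior Inverse-Gamma(33/4, 135/2)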